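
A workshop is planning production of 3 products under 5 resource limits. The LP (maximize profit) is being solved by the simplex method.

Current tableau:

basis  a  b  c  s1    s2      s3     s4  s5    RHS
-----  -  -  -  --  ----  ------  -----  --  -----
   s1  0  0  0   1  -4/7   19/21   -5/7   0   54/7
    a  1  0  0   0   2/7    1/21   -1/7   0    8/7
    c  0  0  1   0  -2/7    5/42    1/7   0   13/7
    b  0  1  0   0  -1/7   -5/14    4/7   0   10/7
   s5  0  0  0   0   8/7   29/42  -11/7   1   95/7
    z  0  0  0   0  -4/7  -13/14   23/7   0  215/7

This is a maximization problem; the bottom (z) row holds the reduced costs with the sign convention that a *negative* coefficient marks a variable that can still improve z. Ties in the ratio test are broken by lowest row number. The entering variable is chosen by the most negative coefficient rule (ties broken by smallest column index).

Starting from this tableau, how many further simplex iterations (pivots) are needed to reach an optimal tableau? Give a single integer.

2

pivot: s3 in, s1 out → z = 734/19
pivot: s2 in, a out → z = 124/3
No improving column remains; optimal.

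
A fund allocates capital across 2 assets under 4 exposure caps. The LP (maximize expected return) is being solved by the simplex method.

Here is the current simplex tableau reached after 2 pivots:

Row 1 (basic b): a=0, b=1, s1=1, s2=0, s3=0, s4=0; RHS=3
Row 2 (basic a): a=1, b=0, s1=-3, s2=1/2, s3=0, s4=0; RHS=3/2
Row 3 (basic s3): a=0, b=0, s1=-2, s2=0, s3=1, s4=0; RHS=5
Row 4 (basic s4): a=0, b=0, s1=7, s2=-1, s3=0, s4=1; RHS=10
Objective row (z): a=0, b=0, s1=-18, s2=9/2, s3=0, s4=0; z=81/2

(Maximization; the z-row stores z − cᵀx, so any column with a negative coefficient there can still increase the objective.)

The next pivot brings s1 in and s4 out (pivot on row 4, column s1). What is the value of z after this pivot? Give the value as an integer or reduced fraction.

Minimum ratio for s1: 10/7 = 10/7.
z changes by −(z-row coeff of s1)·ratio = −(-18)·(10/7) = 180/7.
New z = 81/2 + (180/7) = 927/14.

927/14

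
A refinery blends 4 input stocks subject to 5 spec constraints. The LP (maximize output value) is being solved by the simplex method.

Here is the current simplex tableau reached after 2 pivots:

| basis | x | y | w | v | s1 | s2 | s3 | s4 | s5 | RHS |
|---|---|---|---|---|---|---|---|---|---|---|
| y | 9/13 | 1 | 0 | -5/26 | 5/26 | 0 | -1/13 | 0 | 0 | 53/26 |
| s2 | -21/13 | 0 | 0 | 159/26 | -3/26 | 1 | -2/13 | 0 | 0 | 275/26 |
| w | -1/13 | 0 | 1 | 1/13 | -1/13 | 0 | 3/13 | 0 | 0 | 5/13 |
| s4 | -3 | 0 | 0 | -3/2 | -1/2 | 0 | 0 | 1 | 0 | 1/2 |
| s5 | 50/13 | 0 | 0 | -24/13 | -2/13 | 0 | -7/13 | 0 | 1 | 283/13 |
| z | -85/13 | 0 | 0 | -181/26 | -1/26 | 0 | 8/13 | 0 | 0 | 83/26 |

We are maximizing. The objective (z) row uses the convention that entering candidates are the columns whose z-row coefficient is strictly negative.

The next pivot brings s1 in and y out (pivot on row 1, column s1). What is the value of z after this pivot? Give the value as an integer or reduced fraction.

Minimum ratio for s1: (53/26)/(5/26) = 53/5.
z changes by −(z-row coeff of s1)·ratio = −(-1/26)·(53/5) = 53/130.
New z = 83/26 + (53/130) = 18/5.

18/5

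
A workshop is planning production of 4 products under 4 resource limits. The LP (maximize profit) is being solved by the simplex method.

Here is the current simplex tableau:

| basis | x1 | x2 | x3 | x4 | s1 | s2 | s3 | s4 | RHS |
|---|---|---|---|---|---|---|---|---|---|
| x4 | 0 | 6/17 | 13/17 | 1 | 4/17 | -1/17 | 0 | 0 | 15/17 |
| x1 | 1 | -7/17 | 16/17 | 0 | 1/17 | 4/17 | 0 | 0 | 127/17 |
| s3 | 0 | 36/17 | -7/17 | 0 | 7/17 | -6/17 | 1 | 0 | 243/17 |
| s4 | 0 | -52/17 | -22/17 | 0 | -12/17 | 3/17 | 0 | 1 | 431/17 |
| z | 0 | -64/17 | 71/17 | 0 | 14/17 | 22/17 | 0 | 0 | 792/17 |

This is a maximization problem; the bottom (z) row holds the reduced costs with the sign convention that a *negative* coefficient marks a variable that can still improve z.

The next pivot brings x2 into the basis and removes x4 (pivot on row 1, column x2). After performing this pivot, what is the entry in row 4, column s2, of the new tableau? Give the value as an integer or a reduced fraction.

Pivot element is row 1, column x2: 6/17.
Normalize row 1: new (row 1, s2) = (-1/17)/(6/17) = -1/6.
row 4 ← row 4 − (-52/17)·(new row 1): 3/17 − (-52/17)·(-1/6) = -1/3.

-1/3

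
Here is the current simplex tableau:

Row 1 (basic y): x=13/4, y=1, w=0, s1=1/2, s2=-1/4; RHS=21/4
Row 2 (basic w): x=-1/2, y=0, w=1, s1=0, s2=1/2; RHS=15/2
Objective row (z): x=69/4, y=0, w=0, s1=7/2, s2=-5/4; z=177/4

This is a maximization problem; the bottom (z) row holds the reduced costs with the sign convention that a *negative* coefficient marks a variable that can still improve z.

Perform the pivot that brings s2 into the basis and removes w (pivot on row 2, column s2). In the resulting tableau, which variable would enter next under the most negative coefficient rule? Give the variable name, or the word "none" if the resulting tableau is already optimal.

none

Pivot element 1/2. New z-row = old z-row − (-5/4)·(row 2/(1/2)).
Updated z-row coefficients: x: 16, y: 0, w: 5/2, s1: 7/2, s2: 0.
No coefficient is strictly negative; the tableau after this pivot is optimal.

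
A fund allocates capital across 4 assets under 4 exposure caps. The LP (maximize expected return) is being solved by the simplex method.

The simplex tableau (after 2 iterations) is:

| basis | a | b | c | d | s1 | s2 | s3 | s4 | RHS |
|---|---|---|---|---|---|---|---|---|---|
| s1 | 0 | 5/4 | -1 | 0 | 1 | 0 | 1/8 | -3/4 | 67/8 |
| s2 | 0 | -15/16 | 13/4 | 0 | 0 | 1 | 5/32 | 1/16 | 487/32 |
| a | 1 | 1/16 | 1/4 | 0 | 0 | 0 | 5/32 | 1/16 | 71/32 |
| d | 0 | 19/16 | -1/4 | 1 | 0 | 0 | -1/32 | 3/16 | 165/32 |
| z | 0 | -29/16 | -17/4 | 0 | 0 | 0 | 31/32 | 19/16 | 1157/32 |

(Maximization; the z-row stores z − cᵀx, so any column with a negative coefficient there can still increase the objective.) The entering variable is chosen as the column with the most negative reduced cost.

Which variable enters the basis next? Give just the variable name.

Objective-row coefficients: a: 0, b: -29/16, c: -17/4, d: 0, s1: 0, s2: 0, s3: 31/32, s4: 19/16.
The most negative is -17/4 in column c, so c enters.

c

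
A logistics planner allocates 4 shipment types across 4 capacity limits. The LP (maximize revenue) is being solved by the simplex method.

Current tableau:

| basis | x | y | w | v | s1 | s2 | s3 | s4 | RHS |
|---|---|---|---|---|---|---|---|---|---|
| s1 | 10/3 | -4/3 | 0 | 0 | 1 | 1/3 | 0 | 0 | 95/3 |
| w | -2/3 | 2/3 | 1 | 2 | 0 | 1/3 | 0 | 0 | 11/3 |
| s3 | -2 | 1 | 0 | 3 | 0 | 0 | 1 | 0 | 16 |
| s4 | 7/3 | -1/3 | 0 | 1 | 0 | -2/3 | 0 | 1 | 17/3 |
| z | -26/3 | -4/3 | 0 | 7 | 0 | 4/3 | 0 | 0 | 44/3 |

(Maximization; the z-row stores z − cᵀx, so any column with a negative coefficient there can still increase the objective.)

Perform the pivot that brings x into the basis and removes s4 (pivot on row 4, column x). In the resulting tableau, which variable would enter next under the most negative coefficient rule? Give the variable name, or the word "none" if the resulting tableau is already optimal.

y

Pivot element 7/3. New z-row = old z-row − (-26/3)·(row 4/(7/3)).
Updated z-row coefficients: x: 0, y: -18/7, w: 0, v: 75/7, s1: 0, s2: -8/7, s3: 0, s4: 26/7.
The most negative is -18/7 in column y, so y would enter next.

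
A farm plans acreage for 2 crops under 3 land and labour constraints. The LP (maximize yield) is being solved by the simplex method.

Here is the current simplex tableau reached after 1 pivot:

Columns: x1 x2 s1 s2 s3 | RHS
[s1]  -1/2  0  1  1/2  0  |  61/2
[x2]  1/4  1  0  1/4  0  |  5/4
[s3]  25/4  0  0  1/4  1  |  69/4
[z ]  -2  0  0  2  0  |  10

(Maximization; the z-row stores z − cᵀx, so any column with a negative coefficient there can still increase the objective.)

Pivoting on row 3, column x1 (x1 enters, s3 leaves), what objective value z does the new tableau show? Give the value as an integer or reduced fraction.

Minimum ratio for x1: (69/4)/(25/4) = 69/25.
z changes by −(z-row coeff of x1)·ratio = −(-2)·(69/25) = 138/25.
New z = 10 + (138/25) = 388/25.

388/25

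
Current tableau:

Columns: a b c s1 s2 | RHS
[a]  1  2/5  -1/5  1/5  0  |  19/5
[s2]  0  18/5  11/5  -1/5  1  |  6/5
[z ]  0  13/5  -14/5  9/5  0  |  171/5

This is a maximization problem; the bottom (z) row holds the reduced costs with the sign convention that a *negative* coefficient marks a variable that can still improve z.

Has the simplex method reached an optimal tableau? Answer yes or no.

no

Column c has objective-row coefficient -14/5, which is negative; an improving pivot exists, so not yet optimal.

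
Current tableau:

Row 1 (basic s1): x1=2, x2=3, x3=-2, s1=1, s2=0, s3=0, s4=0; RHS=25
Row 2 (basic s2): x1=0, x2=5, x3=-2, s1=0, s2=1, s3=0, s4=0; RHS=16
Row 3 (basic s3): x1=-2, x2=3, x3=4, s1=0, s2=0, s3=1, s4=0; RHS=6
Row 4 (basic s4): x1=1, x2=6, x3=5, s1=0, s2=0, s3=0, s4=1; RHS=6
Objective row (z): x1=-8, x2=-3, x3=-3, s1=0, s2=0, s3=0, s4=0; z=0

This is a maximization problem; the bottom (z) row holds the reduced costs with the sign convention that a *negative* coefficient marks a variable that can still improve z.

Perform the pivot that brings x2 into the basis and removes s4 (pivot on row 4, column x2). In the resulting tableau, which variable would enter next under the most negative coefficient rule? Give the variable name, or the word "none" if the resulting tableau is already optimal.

Pivot element 6. New z-row = old z-row − (-3)·(row 4/6).
Updated z-row coefficients: x1: -15/2, x2: 0, x3: -1/2, s1: 0, s2: 0, s3: 0, s4: 1/2.
The most negative is -15/2 in column x1, so x1 would enter next.

x1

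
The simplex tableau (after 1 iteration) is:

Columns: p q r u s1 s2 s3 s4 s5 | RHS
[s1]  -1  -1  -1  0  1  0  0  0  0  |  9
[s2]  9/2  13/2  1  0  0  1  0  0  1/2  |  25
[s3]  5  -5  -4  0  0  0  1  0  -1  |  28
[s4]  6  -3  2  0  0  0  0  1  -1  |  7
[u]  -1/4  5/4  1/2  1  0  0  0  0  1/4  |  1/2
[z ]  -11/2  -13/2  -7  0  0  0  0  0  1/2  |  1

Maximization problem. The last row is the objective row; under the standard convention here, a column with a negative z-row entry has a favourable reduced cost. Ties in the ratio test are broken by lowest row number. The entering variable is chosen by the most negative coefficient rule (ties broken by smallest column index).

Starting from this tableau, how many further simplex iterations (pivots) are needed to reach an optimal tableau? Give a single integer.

2

pivot: r in, u out → z = 8
pivot: p in, s4 out → z = 101/7
No improving column remains; optimal.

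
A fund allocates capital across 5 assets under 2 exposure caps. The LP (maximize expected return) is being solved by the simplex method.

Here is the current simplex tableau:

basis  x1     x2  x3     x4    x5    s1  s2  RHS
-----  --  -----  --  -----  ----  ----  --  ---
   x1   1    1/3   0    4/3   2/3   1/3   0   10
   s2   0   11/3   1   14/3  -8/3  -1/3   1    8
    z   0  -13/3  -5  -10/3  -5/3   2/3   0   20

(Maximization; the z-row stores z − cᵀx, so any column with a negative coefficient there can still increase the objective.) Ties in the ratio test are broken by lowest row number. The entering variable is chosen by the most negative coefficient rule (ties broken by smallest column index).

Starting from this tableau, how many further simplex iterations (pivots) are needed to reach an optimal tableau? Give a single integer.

2

pivot: x3 in, s2 out → z = 60
pivot: x5 in, x1 out → z = 285
No improving column remains; optimal.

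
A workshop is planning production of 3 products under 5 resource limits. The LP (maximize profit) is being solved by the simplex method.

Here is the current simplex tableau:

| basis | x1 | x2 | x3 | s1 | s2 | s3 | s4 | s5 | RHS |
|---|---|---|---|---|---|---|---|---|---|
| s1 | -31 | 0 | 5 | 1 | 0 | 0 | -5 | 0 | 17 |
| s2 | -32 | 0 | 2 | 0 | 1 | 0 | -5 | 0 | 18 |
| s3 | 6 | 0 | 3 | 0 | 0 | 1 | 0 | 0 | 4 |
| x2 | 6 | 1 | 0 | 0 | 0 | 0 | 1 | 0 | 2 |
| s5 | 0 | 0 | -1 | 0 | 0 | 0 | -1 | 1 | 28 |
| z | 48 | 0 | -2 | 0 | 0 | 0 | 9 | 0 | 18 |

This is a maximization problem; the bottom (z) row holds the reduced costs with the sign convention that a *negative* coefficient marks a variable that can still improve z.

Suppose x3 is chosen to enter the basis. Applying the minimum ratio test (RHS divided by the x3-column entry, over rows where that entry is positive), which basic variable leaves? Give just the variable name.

Ratios: row 1 (s1): 17/5 = 17/5; row 2 (s2): 18/2 = 9; row 3 (s3): 4/3 = 4/3; row 4 (x2): entry 0 ≤ 0, skip; row 5 (s5): entry -1 ≤ 0, skip.
Minimum ratio 4/3 is in the s3 row, so s3 leaves.

s3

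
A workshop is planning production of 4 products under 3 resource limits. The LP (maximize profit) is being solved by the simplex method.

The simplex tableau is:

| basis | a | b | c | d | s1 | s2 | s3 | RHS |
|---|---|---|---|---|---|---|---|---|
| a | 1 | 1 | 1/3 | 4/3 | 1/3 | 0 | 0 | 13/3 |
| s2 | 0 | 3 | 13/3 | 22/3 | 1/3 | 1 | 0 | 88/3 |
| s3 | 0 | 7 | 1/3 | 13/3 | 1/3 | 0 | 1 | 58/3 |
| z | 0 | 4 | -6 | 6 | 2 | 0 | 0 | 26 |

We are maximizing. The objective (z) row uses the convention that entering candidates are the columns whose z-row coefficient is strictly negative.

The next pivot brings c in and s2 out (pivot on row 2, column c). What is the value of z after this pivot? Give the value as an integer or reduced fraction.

Minimum ratio for c: (88/3)/(13/3) = 88/13.
z changes by −(z-row coeff of c)·ratio = −(-6)·(88/13) = 528/13.
New z = 26 + (528/13) = 866/13.

866/13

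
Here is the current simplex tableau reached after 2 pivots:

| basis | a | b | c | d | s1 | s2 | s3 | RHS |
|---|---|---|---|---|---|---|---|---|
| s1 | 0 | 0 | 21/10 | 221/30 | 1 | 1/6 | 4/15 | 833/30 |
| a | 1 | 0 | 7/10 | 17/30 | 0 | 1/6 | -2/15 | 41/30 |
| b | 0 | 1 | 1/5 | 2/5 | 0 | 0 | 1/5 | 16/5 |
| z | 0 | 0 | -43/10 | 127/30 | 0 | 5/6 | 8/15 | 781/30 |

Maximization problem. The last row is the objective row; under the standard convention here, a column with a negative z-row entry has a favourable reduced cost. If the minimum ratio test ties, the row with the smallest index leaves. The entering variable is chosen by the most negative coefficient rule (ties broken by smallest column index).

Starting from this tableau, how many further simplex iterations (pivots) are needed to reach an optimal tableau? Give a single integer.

2

pivot: c in, a out → z = 241/7
pivot: s3 in, b out → z = 189/5
No improving column remains; optimal.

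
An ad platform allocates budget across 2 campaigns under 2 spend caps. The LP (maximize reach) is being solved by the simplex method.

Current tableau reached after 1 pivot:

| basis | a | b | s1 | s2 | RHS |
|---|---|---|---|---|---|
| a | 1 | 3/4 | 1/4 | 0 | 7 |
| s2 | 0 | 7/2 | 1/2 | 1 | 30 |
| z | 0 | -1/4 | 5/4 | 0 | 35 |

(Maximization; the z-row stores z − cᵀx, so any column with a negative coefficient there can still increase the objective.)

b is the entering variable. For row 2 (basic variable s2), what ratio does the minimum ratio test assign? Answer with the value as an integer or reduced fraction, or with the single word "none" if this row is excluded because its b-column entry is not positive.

60/7

Ratio = RHS / (b entry) = 30 / (7/2) = 60/7.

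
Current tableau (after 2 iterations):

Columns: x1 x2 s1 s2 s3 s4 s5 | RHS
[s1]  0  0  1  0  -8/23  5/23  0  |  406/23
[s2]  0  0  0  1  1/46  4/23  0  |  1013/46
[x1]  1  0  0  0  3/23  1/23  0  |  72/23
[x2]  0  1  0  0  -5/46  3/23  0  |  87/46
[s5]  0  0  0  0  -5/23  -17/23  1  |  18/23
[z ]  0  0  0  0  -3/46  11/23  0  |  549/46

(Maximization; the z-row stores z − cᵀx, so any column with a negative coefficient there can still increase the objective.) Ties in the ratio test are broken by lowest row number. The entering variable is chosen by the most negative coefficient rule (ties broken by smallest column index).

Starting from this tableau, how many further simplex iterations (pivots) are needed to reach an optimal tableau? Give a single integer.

pivot: s3 in, x1 out → z = 27/2
No improving column remains; optimal.

1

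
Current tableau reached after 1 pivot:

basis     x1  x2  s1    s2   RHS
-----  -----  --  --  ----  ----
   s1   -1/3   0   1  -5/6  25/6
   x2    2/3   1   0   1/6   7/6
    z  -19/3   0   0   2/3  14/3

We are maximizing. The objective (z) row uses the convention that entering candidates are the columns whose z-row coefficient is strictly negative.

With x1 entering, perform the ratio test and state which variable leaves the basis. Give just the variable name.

x2

Ratios: row 1 (s1): entry -1/3 ≤ 0, skip; row 2 (x2): (7/6)/(2/3) = 7/4.
Minimum ratio 7/4 is in the x2 row, so x2 leaves.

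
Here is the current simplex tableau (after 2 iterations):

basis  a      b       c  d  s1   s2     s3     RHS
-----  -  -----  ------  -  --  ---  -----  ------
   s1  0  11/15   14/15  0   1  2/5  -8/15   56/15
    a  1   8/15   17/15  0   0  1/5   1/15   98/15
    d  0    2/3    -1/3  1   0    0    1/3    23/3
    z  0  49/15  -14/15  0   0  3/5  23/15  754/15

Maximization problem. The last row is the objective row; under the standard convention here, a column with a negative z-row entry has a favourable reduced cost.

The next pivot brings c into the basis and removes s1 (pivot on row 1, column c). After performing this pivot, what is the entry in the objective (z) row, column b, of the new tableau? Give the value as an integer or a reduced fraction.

4

Pivot element is row 1, column c: 14/15.
Normalize row 1: new (row 1, b) = (11/15)/(14/15) = 11/14.
z-row ← z-row − (-14/15)·(new row 1): 49/15 − (-14/15)·(11/14) = 4.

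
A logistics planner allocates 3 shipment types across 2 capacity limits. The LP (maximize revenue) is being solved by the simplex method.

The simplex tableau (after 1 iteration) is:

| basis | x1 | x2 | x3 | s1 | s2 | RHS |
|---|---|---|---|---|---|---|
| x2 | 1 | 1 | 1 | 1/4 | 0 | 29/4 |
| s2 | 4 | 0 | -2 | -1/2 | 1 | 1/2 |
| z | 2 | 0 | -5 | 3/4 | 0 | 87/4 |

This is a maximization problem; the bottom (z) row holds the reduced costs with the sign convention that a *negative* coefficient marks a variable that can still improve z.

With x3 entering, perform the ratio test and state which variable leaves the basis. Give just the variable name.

x2

Ratios: row 1 (x2): (29/4)/1 = 29/4; row 2 (s2): entry -2 ≤ 0, skip.
Minimum ratio 29/4 is in the x2 row, so x2 leaves.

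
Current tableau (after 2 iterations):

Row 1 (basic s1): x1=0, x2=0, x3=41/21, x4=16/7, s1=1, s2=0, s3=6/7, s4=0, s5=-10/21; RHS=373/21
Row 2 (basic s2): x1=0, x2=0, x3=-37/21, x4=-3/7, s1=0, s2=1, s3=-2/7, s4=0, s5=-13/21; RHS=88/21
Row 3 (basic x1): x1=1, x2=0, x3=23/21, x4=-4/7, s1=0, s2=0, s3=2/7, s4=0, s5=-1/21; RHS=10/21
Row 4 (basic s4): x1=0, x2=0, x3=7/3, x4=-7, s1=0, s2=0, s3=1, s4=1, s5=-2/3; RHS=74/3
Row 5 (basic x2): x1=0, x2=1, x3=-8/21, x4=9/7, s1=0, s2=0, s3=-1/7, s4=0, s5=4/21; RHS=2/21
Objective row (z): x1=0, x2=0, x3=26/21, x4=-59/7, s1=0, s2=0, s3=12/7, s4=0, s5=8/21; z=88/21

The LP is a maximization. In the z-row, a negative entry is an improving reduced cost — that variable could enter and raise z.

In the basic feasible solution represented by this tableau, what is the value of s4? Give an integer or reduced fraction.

74/3

s4 is basic (row 4); its value is the RHS of that row: 74/3.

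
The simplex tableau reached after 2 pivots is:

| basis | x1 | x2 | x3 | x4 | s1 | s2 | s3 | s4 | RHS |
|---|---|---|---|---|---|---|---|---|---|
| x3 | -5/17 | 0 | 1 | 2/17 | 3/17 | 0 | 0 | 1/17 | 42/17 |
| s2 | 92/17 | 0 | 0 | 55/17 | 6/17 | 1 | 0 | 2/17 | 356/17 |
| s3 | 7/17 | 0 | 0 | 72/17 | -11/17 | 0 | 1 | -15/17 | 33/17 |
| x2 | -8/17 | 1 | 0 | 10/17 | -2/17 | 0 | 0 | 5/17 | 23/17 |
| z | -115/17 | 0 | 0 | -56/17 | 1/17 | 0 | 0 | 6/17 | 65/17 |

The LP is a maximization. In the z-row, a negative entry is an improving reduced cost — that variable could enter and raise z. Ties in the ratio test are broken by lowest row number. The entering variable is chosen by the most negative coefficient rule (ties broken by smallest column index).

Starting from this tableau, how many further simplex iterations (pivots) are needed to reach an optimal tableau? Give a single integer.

1

pivot: x1 in, s2 out → z = 30
No improving column remains; optimal.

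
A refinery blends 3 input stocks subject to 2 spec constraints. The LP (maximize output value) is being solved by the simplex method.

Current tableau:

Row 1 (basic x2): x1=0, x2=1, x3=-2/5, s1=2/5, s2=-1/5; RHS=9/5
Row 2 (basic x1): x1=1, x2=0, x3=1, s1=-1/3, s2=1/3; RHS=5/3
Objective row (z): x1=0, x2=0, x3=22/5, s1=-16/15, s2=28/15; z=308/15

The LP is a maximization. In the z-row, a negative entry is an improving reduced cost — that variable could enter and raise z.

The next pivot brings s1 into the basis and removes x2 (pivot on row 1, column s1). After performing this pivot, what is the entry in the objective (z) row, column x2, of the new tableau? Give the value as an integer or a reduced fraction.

Pivot element is row 1, column s1: 2/5.
Normalize row 1: new (row 1, x2) = 1/(2/5) = 5/2.
z-row ← z-row − (-16/15)·(new row 1): 0 − (-16/15)·(5/2) = 8/3.

8/3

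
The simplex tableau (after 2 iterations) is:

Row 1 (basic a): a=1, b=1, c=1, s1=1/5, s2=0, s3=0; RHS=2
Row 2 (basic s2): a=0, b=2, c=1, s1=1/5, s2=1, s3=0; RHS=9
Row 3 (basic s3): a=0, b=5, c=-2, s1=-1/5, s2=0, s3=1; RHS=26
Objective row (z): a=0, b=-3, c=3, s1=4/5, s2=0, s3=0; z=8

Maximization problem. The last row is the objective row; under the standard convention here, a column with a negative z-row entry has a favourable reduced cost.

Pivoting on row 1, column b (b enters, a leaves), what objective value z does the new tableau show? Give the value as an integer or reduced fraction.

Minimum ratio for b: 2/1 = 2.
z changes by −(z-row coeff of b)·ratio = −(-3)·2 = 6.
New z = 8 + 6 = 14.

14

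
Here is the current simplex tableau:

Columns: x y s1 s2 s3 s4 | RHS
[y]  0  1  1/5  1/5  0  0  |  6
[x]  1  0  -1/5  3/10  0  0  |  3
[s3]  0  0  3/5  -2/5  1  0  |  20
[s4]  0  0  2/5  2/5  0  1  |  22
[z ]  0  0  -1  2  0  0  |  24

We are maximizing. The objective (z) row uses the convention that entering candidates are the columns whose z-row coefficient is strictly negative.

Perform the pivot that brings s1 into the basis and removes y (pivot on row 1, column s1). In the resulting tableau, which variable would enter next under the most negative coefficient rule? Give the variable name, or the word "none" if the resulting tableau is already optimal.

Pivot element 1/5. New z-row = old z-row − (-1)·(row 1/(1/5)).
Updated z-row coefficients: x: 0, y: 5, s1: 0, s2: 3, s3: 0, s4: 0.
No coefficient is strictly negative; the tableau after this pivot is optimal.

none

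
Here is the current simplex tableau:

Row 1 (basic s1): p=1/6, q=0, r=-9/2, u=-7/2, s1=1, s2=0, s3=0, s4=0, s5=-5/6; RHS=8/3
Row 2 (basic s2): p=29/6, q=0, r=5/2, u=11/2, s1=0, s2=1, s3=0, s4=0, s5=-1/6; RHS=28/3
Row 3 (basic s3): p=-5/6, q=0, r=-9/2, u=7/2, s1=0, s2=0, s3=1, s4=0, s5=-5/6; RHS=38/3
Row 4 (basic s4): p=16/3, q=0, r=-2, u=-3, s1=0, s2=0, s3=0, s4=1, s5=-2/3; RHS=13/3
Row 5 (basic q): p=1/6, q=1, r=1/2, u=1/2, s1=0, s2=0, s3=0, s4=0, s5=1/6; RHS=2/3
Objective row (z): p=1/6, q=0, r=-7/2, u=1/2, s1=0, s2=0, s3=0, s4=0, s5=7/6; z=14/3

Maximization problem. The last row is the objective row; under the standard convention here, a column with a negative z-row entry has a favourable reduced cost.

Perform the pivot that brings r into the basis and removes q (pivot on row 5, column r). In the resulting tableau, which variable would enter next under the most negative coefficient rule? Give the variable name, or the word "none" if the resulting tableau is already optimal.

Pivot element 1/2. New z-row = old z-row − (-7/2)·(row 5/(1/2)).
Updated z-row coefficients: p: 4/3, q: 7, r: 0, u: 4, s1: 0, s2: 0, s3: 0, s4: 0, s5: 7/3.
No coefficient is strictly negative; the tableau after this pivot is optimal.

none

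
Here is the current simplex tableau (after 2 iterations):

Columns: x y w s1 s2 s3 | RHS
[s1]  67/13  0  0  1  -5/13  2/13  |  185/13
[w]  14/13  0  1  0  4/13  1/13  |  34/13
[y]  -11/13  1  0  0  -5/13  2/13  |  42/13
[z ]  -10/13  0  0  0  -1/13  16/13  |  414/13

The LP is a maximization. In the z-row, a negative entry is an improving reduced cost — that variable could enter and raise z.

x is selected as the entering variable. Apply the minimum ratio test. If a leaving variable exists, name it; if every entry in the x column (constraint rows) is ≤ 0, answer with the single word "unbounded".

w

Ratios: row 1 (s1): (185/13)/(67/13) = 185/67; row 2 (w): (34/13)/(14/13) = 17/7; row 3 (y): entry -11/13 ≤ 0, skip.
Minimum ratio is in the w row, so w leaves.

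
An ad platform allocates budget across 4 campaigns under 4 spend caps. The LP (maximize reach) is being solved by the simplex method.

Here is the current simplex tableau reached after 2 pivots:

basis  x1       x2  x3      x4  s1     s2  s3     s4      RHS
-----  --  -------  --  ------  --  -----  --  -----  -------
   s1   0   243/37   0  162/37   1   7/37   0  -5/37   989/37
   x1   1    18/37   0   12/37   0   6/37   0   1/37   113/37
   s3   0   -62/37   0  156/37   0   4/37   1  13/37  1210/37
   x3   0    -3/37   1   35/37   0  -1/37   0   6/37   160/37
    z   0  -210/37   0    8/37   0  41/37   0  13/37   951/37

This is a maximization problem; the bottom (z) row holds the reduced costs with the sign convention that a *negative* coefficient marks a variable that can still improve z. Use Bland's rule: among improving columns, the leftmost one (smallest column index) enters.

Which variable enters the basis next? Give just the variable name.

Objective-row coefficients: x1: 0, x2: -210/37, x3: 0, x4: 8/37, s1: 0, s2: 41/37, s3: 0, s4: 13/37.
Improving columns: x2. Bland's rule picks the smallest column index → x2.

x2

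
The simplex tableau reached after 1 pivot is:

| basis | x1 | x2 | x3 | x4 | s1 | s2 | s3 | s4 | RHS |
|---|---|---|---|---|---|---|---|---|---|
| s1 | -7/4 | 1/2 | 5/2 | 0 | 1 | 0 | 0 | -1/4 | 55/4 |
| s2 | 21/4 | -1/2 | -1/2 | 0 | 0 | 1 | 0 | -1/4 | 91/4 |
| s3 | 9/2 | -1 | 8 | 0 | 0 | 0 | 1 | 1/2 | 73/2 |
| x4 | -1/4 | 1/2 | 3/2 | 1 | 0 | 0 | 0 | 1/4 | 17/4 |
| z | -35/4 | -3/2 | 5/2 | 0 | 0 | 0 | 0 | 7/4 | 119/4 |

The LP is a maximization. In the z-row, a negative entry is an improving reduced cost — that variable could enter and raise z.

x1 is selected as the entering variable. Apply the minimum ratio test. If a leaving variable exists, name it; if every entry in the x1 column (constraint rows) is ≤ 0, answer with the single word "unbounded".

Ratios: row 1 (s1): entry -7/4 ≤ 0, skip; row 2 (s2): (91/4)/(21/4) = 13/3; row 3 (s3): (73/2)/(9/2) = 73/9; row 4 (x4): entry -1/4 ≤ 0, skip.
Minimum ratio is in the s2 row, so s2 leaves.

s2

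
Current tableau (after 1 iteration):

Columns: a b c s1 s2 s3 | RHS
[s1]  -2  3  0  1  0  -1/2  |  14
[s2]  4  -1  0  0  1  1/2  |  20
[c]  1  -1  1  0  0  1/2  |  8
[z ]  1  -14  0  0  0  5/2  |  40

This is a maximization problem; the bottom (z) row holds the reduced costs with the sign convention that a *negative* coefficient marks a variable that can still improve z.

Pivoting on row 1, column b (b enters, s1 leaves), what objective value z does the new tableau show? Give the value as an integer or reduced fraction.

316/3

Minimum ratio for b: 14/3 = 14/3.
z changes by −(z-row coeff of b)·ratio = −(-14)·(14/3) = 196/3.
New z = 40 + (196/3) = 316/3.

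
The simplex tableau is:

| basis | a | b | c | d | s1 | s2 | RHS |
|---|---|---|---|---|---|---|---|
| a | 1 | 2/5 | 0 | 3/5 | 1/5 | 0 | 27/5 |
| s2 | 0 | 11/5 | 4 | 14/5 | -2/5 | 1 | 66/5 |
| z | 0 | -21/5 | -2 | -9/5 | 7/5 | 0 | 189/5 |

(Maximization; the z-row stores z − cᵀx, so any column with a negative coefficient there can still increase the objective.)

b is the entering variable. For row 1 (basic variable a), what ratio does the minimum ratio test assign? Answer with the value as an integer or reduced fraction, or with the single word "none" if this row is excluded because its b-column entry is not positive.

Ratio = RHS / (b entry) = (27/5) / (2/5) = 27/2.

27/2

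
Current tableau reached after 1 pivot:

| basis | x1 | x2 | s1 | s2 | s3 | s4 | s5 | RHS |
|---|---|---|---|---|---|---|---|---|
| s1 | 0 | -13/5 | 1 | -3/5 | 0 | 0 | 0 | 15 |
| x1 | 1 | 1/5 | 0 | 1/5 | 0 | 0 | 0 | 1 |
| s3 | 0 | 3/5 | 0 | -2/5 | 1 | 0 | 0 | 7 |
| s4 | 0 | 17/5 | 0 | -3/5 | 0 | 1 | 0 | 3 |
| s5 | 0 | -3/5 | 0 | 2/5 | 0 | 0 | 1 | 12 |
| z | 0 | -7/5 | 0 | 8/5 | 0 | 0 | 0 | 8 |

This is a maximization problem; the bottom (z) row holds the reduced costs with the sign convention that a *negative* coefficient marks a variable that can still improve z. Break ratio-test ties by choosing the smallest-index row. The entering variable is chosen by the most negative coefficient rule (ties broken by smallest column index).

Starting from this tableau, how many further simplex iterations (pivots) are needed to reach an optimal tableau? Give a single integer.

1

pivot: x2 in, s4 out → z = 157/17
No improving column remains; optimal.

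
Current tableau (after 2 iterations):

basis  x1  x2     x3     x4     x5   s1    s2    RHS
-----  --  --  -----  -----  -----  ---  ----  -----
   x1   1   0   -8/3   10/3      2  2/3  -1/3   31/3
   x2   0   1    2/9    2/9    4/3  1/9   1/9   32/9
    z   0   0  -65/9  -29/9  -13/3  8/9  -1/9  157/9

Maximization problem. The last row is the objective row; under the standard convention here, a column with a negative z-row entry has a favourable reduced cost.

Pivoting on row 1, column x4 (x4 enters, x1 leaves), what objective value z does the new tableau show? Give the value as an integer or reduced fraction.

Minimum ratio for x4: (31/3)/(10/3) = 31/10.
z changes by −(z-row coeff of x4)·ratio = −(-29/9)·(31/10) = 899/90.
New z = 157/9 + (899/90) = 823/30.

823/30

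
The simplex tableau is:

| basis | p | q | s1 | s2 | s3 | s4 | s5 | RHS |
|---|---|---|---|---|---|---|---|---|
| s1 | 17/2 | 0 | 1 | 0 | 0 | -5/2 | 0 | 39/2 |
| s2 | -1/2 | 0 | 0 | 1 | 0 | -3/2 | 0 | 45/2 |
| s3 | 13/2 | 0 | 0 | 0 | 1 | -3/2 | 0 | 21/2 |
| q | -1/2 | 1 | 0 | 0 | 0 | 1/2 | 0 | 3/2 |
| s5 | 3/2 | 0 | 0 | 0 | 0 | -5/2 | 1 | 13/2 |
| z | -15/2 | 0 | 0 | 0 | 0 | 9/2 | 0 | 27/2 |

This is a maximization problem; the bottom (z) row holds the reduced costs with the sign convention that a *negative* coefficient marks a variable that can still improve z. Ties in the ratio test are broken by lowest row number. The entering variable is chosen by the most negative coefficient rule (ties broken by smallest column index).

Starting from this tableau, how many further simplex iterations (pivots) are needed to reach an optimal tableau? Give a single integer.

1

pivot: p in, s3 out → z = 333/13
No improving column remains; optimal.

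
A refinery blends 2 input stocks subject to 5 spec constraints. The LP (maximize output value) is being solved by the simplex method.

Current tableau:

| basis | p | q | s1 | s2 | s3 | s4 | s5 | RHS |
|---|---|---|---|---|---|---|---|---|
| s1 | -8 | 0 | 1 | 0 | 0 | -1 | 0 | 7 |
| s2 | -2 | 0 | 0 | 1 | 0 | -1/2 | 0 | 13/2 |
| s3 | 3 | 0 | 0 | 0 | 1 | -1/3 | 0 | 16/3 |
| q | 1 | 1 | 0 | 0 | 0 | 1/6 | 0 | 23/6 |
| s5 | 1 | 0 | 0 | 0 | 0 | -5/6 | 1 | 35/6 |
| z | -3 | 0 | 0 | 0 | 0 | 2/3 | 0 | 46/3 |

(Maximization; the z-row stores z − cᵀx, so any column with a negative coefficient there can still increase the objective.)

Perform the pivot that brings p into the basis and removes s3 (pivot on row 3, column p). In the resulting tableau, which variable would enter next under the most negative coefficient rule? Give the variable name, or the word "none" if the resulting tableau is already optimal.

Pivot element 3. New z-row = old z-row − (-3)·(row 3/3).
Updated z-row coefficients: p: 0, q: 0, s1: 0, s2: 0, s3: 1, s4: 1/3, s5: 0.
No coefficient is strictly negative; the tableau after this pivot is optimal.

none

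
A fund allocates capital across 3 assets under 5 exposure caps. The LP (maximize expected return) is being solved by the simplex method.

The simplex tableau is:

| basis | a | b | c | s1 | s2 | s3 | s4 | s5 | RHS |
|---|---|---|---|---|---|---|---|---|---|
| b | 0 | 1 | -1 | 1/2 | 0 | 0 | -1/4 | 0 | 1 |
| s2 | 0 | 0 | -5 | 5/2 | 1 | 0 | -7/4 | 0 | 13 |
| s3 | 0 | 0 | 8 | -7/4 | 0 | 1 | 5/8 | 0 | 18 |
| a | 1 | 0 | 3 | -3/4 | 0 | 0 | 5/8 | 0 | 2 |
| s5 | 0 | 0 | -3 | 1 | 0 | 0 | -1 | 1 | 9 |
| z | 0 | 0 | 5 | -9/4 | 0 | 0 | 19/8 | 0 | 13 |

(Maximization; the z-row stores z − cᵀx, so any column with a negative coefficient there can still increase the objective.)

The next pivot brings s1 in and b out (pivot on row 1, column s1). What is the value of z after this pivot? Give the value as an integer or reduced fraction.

35/2

Minimum ratio for s1: 1/(1/2) = 2.
z changes by −(z-row coeff of s1)·ratio = −(-9/4)·2 = 9/2.
New z = 13 + (9/2) = 35/2.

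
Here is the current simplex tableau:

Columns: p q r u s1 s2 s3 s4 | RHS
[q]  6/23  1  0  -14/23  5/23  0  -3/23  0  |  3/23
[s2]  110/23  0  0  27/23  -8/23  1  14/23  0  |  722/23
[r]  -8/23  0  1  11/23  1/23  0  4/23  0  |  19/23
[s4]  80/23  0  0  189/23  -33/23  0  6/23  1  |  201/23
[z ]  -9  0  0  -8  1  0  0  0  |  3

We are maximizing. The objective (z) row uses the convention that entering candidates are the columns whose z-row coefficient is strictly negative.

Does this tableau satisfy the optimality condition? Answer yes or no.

no

Column p has objective-row coefficient -9, which is negative; an improving pivot exists, so not yet optimal.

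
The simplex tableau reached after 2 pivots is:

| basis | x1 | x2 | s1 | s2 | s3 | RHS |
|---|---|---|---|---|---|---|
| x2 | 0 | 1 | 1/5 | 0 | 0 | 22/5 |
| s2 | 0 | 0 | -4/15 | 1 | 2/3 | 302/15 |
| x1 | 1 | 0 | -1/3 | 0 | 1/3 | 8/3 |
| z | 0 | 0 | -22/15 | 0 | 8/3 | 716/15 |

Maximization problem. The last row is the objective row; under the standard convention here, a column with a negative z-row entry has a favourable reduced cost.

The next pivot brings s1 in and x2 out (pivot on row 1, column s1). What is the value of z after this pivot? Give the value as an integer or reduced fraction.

Minimum ratio for s1: (22/5)/(1/5) = 22.
z changes by −(z-row coeff of s1)·ratio = −(-22/15)·22 = 484/15.
New z = 716/15 + (484/15) = 80.

80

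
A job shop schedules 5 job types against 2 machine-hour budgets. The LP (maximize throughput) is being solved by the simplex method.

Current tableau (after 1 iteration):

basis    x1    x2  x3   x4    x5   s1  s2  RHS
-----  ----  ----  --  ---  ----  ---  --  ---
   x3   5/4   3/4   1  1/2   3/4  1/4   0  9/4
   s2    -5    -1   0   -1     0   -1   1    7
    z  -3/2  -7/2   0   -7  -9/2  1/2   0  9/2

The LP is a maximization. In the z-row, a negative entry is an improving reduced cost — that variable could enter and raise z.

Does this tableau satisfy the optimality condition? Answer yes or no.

Column x1 has objective-row coefficient -3/2, which is negative; an improving pivot exists, so not yet optimal.

no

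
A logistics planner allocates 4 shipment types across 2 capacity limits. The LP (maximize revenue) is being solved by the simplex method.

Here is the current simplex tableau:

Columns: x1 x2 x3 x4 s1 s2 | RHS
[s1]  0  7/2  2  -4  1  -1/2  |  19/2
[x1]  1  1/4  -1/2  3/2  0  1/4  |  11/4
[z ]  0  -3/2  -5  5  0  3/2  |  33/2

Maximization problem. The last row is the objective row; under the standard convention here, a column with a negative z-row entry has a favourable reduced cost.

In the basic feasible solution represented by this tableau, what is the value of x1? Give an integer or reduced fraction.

11/4

x1 is basic (row 2); its value is the RHS of that row: 11/4.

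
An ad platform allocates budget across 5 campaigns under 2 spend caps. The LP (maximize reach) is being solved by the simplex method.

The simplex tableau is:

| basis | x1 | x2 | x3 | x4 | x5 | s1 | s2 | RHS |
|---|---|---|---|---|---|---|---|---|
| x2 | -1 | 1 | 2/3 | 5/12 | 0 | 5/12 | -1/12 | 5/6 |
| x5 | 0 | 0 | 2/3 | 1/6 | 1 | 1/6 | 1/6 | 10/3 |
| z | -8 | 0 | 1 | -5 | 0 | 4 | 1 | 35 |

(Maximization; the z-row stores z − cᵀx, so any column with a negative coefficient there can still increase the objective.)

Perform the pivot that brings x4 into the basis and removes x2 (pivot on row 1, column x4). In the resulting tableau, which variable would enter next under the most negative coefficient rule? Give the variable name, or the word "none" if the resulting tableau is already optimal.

Pivot element 5/12. New z-row = old z-row − (-5)·(row 1/(5/12)).
Updated z-row coefficients: x1: -20, x2: 12, x3: 9, x4: 0, x5: 0, s1: 9, s2: 0.
The most negative is -20 in column x1, so x1 would enter next.

x1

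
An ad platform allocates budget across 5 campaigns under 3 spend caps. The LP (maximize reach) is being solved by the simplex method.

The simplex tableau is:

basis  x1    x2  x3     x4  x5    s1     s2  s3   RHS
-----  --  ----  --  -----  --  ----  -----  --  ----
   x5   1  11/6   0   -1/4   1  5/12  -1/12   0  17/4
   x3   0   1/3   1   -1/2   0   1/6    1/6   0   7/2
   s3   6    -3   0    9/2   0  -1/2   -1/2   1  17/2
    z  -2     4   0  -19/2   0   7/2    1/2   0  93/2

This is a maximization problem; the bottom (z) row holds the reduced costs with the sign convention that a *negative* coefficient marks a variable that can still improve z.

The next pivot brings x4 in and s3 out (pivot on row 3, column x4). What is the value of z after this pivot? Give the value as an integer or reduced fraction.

580/9

Minimum ratio for x4: (17/2)/(9/2) = 17/9.
z changes by −(z-row coeff of x4)·ratio = −(-19/2)·(17/9) = 323/18.
New z = 93/2 + (323/18) = 580/9.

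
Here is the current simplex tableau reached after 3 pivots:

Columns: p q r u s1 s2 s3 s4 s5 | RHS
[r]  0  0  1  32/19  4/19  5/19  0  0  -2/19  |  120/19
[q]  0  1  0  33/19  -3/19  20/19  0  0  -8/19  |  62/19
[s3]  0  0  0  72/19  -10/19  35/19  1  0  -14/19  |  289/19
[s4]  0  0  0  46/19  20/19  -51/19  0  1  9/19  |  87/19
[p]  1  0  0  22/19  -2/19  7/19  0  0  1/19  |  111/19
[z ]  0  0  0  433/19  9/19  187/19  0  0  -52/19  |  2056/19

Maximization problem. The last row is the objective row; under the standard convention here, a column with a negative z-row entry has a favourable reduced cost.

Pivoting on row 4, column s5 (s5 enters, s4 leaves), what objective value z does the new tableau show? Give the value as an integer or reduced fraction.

Minimum ratio for s5: (87/19)/(9/19) = 29/3.
z changes by −(z-row coeff of s5)·ratio = −(-52/19)·(29/3) = 1508/57.
New z = 2056/19 + (1508/57) = 404/3.

404/3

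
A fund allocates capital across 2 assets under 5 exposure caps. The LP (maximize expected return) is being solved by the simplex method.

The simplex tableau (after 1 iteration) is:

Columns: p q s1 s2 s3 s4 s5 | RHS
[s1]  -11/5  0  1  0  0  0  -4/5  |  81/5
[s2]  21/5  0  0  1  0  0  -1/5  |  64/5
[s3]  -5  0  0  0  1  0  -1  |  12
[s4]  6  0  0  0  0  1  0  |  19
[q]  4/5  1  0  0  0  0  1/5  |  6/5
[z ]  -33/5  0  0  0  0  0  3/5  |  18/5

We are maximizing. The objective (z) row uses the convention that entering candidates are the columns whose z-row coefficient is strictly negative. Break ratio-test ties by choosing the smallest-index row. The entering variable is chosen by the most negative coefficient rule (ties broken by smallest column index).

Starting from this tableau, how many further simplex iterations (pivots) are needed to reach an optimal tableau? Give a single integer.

1

pivot: p in, q out → z = 27/2
No improving column remains; optimal.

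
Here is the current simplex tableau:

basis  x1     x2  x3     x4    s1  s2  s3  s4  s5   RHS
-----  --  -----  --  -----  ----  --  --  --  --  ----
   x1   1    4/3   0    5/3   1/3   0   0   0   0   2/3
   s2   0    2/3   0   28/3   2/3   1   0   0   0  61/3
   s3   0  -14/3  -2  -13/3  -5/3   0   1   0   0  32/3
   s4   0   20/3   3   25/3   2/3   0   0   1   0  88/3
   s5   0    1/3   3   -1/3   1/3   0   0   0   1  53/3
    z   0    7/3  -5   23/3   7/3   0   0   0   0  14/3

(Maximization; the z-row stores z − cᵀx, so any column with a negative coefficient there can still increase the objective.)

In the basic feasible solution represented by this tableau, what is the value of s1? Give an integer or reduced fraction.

0

s1 is nonbasic (not in the basis column), so its value in the current BFS is 0.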